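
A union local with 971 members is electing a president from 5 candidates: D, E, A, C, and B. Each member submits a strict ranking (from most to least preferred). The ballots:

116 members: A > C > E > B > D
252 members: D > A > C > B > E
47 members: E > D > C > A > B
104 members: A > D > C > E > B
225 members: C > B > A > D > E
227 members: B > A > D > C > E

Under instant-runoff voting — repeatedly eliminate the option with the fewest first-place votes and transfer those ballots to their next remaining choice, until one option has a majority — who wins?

Round 1: D 252, E 47, A 220, C 225, B 227. Eliminate E.
Round 2: D 299, A 220, C 225, B 227. Eliminate A.
Round 3: D 403, C 341, B 227. Eliminate B.
Round 4: D 630, C 341. D has a majority.

D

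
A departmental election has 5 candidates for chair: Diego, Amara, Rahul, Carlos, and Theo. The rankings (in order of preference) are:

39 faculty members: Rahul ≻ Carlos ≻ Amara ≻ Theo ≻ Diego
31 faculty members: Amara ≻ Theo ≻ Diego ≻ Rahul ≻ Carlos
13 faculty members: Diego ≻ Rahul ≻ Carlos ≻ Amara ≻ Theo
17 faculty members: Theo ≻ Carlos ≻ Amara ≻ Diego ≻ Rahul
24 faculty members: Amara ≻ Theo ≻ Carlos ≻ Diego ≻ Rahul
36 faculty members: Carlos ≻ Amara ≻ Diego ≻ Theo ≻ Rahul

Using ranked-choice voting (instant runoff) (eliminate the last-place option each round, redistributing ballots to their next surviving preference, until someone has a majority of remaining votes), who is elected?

Round 1: Diego 13, Amara 55, Rahul 39, Carlos 36, Theo 17. Eliminate Diego.
Round 2: Amara 55, Rahul 52, Carlos 36, Theo 17. Eliminate Theo.
Round 3: Amara 55, Rahul 52, Carlos 53. Eliminate Rahul.
Round 4: Amara 55, Carlos 105. Carlos has a majority.

Carlos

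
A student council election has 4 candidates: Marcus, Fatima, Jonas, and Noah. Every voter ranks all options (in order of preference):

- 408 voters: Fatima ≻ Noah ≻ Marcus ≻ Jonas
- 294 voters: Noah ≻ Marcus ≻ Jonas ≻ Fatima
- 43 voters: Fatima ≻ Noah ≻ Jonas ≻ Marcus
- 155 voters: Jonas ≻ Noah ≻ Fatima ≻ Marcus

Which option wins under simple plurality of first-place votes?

First-place votes: Marcus 0, Fatima 451, Jonas 155, Noah 294.
Fatima has the most first-place votes.

Fatima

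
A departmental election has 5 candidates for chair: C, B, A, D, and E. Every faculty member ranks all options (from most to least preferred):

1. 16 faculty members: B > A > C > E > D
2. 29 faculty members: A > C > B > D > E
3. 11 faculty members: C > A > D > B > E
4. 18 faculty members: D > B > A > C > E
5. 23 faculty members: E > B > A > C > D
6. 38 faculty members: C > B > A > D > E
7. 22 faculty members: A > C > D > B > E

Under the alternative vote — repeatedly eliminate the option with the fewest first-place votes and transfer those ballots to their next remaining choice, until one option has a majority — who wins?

Round 1: C 49, B 16, A 51, D 18, E 23. Eliminate B.
Round 2: C 49, A 67, D 18, E 23. Eliminate D.
Round 3: C 49, A 85, E 23. A has a majority.

A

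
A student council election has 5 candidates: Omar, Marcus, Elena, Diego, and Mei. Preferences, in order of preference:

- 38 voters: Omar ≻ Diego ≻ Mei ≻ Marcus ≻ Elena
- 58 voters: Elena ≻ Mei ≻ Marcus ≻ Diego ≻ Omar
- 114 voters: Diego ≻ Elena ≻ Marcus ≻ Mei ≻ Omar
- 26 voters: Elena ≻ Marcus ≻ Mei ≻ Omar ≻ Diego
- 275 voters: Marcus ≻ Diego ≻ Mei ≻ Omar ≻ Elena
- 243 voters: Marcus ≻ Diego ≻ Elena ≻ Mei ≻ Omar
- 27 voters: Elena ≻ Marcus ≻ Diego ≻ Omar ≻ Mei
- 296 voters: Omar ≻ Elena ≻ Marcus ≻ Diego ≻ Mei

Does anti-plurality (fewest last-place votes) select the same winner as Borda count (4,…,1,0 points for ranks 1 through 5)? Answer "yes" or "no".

Anti-plurality — last-place votes: Omar 415, Marcus 0, Elena 313, Diego 26, Mei 323. Winner: Marcus.
Borda — scores: Omar 1664, Marcus 3205, Elena 2160, Diego 2532, Mei 1209. Winner: Marcus.
The two methods agree.

yes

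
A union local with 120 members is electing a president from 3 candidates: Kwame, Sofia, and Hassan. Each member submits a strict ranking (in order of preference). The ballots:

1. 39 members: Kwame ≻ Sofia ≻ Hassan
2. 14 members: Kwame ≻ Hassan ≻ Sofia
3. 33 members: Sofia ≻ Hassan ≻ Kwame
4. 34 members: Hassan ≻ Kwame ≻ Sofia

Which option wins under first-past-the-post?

First-place votes: Kwame 53, Sofia 33, Hassan 34.
Kwame has the most first-place votes.

Kwame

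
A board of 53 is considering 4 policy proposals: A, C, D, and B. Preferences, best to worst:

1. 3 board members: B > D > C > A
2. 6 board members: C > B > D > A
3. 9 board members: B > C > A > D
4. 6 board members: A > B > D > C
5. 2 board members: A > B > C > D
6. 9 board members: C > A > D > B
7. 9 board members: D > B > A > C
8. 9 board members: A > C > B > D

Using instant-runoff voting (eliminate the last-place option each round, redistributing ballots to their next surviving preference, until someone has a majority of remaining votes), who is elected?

Round 1: A 17, C 15, D 9, B 12. Eliminate D.
Round 2: A 17, C 15, B 21. Eliminate C.
Round 3: A 26, B 27. B has a majority.

B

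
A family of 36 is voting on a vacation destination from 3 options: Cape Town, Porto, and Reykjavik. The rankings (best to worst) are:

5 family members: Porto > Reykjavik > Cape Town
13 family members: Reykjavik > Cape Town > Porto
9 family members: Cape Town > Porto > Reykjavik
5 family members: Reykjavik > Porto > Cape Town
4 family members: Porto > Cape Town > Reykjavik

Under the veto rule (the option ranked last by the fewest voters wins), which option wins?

Cape Town

Last-place votes: Cape Town 10, Porto 13, Reykjavik 13.
Cape Town is ranked last by the fewest voters, so Cape Town wins.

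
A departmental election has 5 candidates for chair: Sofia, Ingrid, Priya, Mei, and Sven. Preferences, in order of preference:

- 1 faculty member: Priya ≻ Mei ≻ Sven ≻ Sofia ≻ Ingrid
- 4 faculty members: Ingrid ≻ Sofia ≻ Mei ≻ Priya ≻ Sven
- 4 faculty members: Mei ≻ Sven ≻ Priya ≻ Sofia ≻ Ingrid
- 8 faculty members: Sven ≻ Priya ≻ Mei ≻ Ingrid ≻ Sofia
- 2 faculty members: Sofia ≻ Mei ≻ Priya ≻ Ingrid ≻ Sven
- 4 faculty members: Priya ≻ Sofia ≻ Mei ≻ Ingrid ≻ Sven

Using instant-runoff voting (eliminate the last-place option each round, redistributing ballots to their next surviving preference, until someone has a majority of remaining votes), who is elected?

Mei

Round 1: Sofia 2, Ingrid 4, Priya 5, Mei 4, Sven 8. Eliminate Sofia.
Round 2: Ingrid 4, Priya 5, Mei 6, Sven 8. Eliminate Ingrid.
Round 3: Priya 5, Mei 10, Sven 8. Eliminate Priya.
Round 4: Mei 15, Sven 8. Mei has a majority.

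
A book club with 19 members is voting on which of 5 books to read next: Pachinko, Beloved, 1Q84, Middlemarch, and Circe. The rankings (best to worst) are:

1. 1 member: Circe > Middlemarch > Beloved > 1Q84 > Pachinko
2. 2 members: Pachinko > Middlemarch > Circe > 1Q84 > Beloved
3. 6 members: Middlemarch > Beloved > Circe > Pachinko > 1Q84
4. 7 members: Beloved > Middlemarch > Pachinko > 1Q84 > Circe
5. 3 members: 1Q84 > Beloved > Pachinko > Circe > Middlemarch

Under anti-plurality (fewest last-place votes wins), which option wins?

Pachinko

Last-place votes: Pachinko 1, Beloved 2, 1Q84 6, Middlemarch 3, Circe 7.
Pachinko is ranked last by the fewest voters, so Pachinko wins.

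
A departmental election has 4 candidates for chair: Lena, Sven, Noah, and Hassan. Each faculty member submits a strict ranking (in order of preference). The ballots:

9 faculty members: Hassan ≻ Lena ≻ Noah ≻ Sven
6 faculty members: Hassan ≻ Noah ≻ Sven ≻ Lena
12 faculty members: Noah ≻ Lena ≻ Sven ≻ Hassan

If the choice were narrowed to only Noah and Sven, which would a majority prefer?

Voters preferring Noah to Sven: 27; preferring Sven to Noah: 0.
Noah wins the head-to-head.

Noah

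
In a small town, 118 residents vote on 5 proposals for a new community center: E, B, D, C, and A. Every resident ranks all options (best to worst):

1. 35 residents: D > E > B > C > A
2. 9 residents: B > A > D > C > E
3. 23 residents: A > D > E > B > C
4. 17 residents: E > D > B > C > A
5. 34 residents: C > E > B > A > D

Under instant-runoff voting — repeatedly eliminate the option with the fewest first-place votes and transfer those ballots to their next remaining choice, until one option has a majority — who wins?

D

Round 1: E 17, B 9, D 35, C 34, A 23. Eliminate B.
Round 2: E 17, D 35, C 34, A 32. Eliminate E.
Round 3: D 52, C 34, A 32. Eliminate A.
Round 4: D 84, C 34. D has a majority.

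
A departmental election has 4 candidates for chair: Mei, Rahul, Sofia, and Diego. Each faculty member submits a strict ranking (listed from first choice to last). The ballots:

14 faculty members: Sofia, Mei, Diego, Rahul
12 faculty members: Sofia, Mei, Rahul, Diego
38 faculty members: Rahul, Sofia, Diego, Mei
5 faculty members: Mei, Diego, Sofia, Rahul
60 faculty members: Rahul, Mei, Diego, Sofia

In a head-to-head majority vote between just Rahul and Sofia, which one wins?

Rahul

Voters preferring Rahul to Sofia: 98; preferring Sofia to Rahul: 31.
Rahul wins the head-to-head.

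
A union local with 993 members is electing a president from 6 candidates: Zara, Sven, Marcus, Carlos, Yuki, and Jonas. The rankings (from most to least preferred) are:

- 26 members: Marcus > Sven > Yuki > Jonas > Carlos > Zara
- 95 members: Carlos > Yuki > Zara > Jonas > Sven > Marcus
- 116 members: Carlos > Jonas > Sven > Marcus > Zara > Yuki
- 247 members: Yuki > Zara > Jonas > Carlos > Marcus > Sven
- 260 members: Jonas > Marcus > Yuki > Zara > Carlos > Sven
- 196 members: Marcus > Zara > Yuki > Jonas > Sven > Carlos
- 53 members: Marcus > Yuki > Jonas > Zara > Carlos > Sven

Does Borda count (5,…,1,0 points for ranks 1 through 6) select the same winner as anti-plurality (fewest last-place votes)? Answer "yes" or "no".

yes

Borda — scores: Zara 2799, Sven 743, Marcus 2894, Carlos 1888, Yuki 3273, Jonas 3298. Winner: Jonas.
Anti-plurality — last-place votes: Zara 26, Sven 560, Marcus 95, Carlos 196, Yuki 116, Jonas 0. Winner: Jonas.
The two methods agree.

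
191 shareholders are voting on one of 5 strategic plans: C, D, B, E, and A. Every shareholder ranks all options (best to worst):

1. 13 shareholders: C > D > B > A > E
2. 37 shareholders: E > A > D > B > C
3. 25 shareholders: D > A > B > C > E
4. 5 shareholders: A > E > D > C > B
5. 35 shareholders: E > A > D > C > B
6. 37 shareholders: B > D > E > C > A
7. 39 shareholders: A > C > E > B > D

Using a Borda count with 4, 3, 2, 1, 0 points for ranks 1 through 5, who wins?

C: 13·4 + 37·0 + 25·1 + 5·1 + 35·1 + 37·1 + 39·3 = 271
D: 13·3 + 37·2 + 25·4 + 5·2 + 35·2 + 37·3 + 39·0 = 404
B: 13·2 + 37·1 + 25·2 + 5·0 + 35·0 + 37·4 + 39·1 = 300
E: 13·0 + 37·4 + 25·0 + 5·3 + 35·4 + 37·2 + 39·2 = 455
A: 13·1 + 37·3 + 25·3 + 5·4 + 35·3 + 37·0 + 39·4 = 480
A has the highest Borda score (480).

A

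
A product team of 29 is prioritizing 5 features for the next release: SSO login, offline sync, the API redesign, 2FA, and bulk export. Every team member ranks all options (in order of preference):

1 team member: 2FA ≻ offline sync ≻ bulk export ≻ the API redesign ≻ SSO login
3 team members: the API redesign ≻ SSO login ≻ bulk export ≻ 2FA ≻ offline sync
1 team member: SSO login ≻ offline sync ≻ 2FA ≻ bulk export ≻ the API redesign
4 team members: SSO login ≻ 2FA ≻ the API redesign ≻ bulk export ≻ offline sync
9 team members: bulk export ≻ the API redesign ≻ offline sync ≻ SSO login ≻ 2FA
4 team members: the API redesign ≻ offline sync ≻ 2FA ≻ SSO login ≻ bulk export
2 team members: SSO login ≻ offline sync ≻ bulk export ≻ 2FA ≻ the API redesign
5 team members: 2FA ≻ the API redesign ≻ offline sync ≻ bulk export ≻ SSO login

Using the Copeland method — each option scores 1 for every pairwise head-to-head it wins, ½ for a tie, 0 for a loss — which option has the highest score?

SSO login: beats 2FA; loses to offline sync, the API redesign, and bulk export → score 1.
offline sync: beats SSO login and 2FA; loses to the API redesign and bulk export → score 2.
the API redesign: beats SSO login, offline sync, 2FA, and bulk export → score 4.
2FA: beats bulk export; loses to SSO login, offline sync, and the API redesign → score 1.
bulk export: beats SSO login and offline sync; loses to the API redesign and 2FA → score 2.
the API redesign has the best pairwise record.

the API redesign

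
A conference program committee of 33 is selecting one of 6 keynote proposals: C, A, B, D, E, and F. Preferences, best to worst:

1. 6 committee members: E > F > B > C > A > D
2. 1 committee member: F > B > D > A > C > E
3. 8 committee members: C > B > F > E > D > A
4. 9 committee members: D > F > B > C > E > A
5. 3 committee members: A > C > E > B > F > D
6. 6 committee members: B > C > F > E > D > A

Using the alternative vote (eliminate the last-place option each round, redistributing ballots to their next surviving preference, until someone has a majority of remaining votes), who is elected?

Round 1: C 8, A 3, B 6, D 9, E 6, F 1. Eliminate F.
Round 2: C 8, A 3, B 7, D 9, E 6. Eliminate A.
Round 3: C 11, B 7, D 9, E 6. Eliminate E.
Round 4: C 11, B 13, D 9. Eliminate D.
Round 5: C 11, B 22. B has a majority.

B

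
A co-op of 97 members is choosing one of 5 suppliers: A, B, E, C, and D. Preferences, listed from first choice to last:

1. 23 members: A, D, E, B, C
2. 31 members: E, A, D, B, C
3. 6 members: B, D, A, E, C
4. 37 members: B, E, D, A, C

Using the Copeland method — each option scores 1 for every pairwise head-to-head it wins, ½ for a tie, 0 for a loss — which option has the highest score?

A: beats B, C, and D; loses to E → score 3.
B: beats C; loses to A, E, and D → score 1.
E: beats A, B, C, and D → score 4.
C: loses to A, B, E, and D → score 0.
D: beats B and C; loses to A and E → score 2.
E has the best pairwise record.

E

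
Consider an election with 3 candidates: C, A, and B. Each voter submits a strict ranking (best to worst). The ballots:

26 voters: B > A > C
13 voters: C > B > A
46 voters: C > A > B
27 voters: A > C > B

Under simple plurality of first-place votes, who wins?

C

First-place votes: C 59, A 27, B 26.
C has the most first-place votes.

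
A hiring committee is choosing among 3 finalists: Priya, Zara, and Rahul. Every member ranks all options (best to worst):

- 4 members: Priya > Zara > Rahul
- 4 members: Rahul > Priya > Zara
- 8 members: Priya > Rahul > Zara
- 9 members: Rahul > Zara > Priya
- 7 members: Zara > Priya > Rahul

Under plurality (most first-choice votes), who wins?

First-place votes: Priya 12, Zara 7, Rahul 13.
Rahul has the most first-place votes.

Rahul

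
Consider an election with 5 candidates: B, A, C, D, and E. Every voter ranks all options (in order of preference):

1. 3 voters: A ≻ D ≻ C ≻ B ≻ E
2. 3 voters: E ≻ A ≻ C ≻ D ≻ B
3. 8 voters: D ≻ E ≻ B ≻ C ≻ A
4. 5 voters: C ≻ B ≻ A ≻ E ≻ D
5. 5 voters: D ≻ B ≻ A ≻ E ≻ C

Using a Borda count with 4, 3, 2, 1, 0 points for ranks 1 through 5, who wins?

B: 3·1 + 3·0 + 8·2 + 5·3 + 5·3 = 49
A: 3·4 + 3·3 + 8·0 + 5·2 + 5·2 = 41
C: 3·2 + 3·2 + 8·1 + 5·4 + 5·0 = 40
D: 3·3 + 3·1 + 8·4 + 5·0 + 5·4 = 64
E: 3·0 + 3·4 + 8·3 + 5·1 + 5·1 = 46
D has the highest Borda score (64).

D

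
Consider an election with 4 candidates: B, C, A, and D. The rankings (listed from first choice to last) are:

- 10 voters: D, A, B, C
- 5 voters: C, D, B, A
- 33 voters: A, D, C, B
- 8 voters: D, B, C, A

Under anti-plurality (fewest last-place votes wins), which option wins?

Last-place votes: B 33, C 10, A 13, D 0.
D is ranked last by the fewest voters, so D wins.

D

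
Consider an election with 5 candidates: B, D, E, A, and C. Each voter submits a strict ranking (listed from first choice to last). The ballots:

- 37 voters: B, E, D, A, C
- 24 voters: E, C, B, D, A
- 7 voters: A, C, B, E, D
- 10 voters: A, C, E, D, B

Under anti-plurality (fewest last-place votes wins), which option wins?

E

Last-place votes: B 10, D 7, E 0, A 24, C 37.
E is ranked last by the fewest voters, so E wins.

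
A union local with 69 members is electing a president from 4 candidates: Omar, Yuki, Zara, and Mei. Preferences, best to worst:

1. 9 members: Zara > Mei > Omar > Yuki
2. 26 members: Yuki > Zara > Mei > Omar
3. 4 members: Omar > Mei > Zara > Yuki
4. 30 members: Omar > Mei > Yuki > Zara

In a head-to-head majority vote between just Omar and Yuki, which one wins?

Omar

Voters preferring Omar to Yuki: 43; preferring Yuki to Omar: 26.
Omar wins the head-to-head.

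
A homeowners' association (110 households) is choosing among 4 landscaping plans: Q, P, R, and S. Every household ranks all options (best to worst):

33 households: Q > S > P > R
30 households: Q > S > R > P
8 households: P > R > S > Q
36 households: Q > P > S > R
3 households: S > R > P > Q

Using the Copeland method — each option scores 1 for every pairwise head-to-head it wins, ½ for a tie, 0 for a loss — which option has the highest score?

Q: beats P, R, and S → score 3.
P: beats R; loses to Q and S → score 1.
R: loses to Q, P, and S → score 0.
S: beats P and R; loses to Q → score 2.
Q has the best pairwise record.

Q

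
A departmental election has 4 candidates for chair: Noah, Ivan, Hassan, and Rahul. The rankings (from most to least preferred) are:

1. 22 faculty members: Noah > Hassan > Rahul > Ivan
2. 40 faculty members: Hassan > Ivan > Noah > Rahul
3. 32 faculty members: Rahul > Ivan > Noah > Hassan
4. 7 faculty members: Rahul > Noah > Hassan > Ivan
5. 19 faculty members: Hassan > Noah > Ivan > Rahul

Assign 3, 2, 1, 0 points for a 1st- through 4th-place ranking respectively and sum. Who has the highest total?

Hassan

Noah: 22·3 + 40·1 + 32·1 + 7·2 + 19·2 = 190
Ivan: 22·0 + 40·2 + 32·2 + 7·0 + 19·1 = 163
Hassan: 22·2 + 40·3 + 32·0 + 7·1 + 19·3 = 228
Rahul: 22·1 + 40·0 + 32·3 + 7·3 + 19·0 = 139
Hassan has the highest Borda score (228).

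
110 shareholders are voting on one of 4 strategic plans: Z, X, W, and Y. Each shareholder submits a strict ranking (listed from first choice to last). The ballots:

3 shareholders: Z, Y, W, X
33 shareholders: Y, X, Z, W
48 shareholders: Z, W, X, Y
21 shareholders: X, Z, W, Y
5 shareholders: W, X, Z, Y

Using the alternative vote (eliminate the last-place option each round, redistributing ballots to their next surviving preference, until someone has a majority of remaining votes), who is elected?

Z

Round 1: Z 51, X 21, W 5, Y 33. Eliminate W.
Round 2: Z 51, X 26, Y 33. Eliminate X.
Round 3: Z 77, Y 33. Z has a majority.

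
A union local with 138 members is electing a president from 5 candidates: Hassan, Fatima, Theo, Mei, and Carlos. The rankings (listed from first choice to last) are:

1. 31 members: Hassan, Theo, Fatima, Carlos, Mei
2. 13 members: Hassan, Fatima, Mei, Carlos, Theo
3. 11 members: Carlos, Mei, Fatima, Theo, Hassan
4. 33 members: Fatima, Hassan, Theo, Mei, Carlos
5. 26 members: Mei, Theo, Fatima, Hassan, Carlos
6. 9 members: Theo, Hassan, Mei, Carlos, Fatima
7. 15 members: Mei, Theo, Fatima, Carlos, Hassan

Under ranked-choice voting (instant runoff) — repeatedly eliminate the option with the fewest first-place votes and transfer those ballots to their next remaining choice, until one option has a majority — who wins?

Round 1: Hassan 44, Fatima 33, Theo 9, Mei 41, Carlos 11. Eliminate Theo.
Round 2: Hassan 53, Fatima 33, Mei 41, Carlos 11. Eliminate Carlos.
Round 3: Hassan 53, Fatima 33, Mei 52. Eliminate Fatima.
Round 4: Hassan 86, Mei 52. Hassan has a majority.

Hassan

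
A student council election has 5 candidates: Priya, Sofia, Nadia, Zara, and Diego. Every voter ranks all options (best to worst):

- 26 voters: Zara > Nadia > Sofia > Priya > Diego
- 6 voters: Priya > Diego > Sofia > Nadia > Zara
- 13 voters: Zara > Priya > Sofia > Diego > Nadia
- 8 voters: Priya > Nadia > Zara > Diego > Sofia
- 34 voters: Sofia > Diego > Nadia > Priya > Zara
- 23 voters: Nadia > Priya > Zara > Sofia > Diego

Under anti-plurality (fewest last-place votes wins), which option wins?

Last-place votes: Priya 0, Sofia 8, Nadia 13, Zara 40, Diego 49.
Priya is ranked last by the fewest voters, so Priya wins.

Priya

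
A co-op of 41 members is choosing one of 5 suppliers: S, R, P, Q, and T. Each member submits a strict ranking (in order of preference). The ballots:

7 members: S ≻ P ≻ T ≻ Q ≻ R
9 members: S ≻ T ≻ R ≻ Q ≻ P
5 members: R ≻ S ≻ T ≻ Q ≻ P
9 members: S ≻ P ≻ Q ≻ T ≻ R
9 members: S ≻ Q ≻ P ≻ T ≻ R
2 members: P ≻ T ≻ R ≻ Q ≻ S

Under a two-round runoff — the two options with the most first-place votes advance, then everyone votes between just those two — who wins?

Round 1 first-place votes: S 34, R 5, P 2, Q 0, T 0.
S and R advance.
Runoff: S is preferred to R by 34 voters; R by 7.
S wins the runoff.

S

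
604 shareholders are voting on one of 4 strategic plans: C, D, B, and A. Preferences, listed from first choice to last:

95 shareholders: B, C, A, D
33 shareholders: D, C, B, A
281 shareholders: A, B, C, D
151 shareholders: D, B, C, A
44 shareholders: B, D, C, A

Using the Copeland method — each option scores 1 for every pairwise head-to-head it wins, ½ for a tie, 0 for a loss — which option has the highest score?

C: beats D and A; loses to B → score 2.
D: loses to C, B, and A → score 0.
B: beats C, D, and A → score 3.
A: beats D; loses to C and B → score 1.
B has the best pairwise record.

B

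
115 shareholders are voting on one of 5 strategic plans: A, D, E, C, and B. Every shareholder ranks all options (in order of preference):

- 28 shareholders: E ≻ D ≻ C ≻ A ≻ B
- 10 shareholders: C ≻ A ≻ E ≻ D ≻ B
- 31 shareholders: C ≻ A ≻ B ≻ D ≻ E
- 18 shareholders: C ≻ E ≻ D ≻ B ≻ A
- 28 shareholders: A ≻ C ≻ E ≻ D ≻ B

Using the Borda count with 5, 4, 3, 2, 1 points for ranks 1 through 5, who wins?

C

A: 28·2 + 10·4 + 31·4 + 18·1 + 28·5 = 378
D: 28·4 + 10·2 + 31·2 + 18·3 + 28·2 = 304
E: 28·5 + 10·3 + 31·1 + 18·4 + 28·3 = 357
C: 28·3 + 10·5 + 31·5 + 18·5 + 28·4 = 491
B: 28·1 + 10·1 + 31·3 + 18·2 + 28·1 = 195
C has the highest Borda score (491).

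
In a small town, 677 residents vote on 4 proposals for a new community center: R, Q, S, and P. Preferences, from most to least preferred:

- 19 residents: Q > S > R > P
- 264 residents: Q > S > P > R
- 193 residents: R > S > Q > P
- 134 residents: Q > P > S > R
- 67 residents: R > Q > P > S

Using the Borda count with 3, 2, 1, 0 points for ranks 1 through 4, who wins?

Q

R: 19·1 + 264·0 + 193·3 + 134·0 + 67·3 = 799
Q: 19·3 + 264·3 + 193·1 + 134·3 + 67·2 = 1578
S: 19·2 + 264·2 + 193·2 + 134·1 + 67·0 = 1086
P: 19·0 + 264·1 + 193·0 + 134·2 + 67·1 = 599
Q has the highest Borda score (1578).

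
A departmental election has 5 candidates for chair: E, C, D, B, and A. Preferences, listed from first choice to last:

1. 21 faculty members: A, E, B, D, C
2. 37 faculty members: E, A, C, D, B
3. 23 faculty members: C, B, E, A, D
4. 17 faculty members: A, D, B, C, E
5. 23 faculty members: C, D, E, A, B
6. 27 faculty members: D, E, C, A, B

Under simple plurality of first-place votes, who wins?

First-place votes: E 37, C 46, D 27, B 0, A 38.
C has the most first-place votes.

C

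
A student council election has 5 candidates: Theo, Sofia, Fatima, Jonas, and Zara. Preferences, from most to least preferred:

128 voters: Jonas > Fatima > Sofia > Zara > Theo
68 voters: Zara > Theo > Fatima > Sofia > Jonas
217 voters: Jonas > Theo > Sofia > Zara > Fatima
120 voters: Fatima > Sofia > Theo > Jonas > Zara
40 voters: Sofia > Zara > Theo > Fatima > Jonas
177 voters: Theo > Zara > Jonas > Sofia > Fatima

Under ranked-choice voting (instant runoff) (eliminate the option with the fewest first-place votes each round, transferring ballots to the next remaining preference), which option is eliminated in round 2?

Zara

Round 1: Theo 177, Sofia 40, Fatima 120, Jonas 345, Zara 68. Eliminate Sofia.
Round 2: Theo 177, Fatima 120, Jonas 345, Zara 108. Eliminate Zara.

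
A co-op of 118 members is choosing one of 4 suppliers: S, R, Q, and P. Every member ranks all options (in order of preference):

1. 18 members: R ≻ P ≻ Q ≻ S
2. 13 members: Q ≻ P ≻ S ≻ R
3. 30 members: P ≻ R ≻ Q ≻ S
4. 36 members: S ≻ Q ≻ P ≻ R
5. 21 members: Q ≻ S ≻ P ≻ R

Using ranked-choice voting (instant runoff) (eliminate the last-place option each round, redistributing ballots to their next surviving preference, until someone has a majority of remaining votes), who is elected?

Round 1: S 36, R 18, Q 34, P 30. Eliminate R.
Round 2: S 36, Q 34, P 48. Eliminate Q.
Round 3: S 57, P 61. P has a majority.

P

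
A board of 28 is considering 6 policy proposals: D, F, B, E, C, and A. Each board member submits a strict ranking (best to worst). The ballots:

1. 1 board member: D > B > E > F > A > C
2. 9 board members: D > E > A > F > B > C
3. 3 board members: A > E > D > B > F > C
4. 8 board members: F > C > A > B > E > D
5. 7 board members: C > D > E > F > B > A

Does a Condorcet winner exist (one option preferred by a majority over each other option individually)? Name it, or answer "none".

Checking pairwise contests:
C beats D 15–13.
D beats F 20–8.
D beats B 20–8.
D beats E 17–11.
F beats C 21–7.
D beats A 17–11.
Every option loses at least one head-to-head, so there is no Condorcet winner.

none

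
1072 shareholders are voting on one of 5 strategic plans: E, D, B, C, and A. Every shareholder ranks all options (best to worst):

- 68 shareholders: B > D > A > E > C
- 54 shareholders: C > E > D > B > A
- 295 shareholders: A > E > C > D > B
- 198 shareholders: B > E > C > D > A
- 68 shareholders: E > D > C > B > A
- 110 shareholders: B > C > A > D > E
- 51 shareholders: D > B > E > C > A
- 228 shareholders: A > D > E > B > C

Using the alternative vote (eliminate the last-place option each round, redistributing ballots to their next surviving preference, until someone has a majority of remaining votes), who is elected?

B

Round 1: E 68, D 51, B 376, C 54, A 523. Eliminate D.
Round 2: E 68, B 427, C 54, A 523. Eliminate C.
Round 3: E 122, B 427, A 523. Eliminate E.
Round 4: B 549, A 523. B has a majority.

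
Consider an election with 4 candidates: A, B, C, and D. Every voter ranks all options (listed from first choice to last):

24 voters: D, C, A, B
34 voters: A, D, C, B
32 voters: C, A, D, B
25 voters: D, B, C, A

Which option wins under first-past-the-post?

D

First-place votes: A 34, B 0, C 32, D 49.
D has the most first-place votes.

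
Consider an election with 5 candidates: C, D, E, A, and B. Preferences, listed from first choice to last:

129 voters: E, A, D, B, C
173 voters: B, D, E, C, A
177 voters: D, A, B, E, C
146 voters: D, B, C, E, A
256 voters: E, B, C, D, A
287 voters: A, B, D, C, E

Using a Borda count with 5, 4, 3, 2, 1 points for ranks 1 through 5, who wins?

C: 129·1 + 173·2 + 177·1 + 146·3 + 256·3 + 287·2 = 2432
D: 129·3 + 173·4 + 177·5 + 146·5 + 256·2 + 287·3 = 4067
E: 129·5 + 173·3 + 177·2 + 146·2 + 256·5 + 287·1 = 3377
A: 129·4 + 173·1 + 177·4 + 146·1 + 256·1 + 287·5 = 3234
B: 129·2 + 173·5 + 177·3 + 146·4 + 256·4 + 287·4 = 4410
B has the highest Borda score (4410).

B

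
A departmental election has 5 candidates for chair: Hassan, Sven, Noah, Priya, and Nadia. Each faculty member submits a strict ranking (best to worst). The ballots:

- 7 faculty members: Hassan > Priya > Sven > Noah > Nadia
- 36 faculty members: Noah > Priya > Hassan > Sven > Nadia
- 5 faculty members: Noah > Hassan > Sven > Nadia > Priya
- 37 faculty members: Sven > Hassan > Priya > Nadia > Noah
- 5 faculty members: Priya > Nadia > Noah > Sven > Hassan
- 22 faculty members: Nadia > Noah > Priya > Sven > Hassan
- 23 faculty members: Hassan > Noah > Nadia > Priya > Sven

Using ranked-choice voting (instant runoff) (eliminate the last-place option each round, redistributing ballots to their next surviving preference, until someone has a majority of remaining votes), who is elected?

Round 1: Hassan 30, Sven 37, Noah 41, Priya 5, Nadia 22. Eliminate Priya.
Round 2: Hassan 30, Sven 37, Noah 41, Nadia 27. Eliminate Nadia.
Round 3: Hassan 30, Sven 37, Noah 68. Noah has a majority.

Noah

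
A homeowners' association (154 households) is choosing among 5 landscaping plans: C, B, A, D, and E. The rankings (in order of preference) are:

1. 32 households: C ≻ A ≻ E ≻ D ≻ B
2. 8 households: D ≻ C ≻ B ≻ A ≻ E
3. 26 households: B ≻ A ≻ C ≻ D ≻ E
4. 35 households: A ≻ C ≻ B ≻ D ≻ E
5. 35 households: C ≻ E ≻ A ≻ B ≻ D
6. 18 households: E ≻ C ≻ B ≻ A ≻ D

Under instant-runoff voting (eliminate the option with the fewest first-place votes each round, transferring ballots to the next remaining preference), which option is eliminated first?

Round 1: C 67, B 26, A 35, D 8, E 18. Eliminate D.

D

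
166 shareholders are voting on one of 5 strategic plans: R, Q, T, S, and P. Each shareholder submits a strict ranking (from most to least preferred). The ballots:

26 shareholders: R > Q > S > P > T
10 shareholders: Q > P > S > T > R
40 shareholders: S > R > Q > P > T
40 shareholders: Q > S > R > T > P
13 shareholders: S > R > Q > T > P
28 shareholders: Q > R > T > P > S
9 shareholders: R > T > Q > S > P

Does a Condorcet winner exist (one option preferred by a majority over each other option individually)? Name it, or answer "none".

none

Checking pairwise contests:
S beats R 103–63.
R beats Q 88–78.
R beats T 156–10.
Q beats S 113–53.
R beats P 156–10.
Every option loses at least one head-to-head, so there is no Condorcet winner.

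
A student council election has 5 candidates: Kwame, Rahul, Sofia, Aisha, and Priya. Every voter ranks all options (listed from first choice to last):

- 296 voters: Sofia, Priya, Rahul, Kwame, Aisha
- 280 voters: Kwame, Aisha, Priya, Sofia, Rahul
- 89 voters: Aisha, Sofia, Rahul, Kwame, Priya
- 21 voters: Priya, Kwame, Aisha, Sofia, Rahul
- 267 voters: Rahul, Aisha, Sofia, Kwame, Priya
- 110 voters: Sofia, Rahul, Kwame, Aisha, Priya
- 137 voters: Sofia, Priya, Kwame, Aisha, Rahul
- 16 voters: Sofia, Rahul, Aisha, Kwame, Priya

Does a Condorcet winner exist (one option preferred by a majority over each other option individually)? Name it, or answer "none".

none

Checking pairwise contests:
Rahul beats Kwame 778–438.
Sofia beats Rahul 949–267.
Aisha beats Sofia 657–559.
Kwame beats Aisha 844–372.
Kwame beats Priya 762–454.
Every option loses at least one head-to-head, so there is no Condorcet winner.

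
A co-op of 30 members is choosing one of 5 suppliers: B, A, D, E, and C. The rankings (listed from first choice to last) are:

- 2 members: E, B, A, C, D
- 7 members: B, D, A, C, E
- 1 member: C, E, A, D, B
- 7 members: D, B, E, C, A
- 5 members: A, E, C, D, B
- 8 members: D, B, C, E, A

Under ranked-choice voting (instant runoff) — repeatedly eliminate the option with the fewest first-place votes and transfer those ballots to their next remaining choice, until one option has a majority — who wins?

D

Round 1: B 7, A 5, D 15, E 2, C 1. Eliminate C.
Round 2: B 7, A 5, D 15, E 3. Eliminate E.
Round 3: B 9, A 6, D 15. Eliminate A.
Round 4: B 9, D 21. D has a majority.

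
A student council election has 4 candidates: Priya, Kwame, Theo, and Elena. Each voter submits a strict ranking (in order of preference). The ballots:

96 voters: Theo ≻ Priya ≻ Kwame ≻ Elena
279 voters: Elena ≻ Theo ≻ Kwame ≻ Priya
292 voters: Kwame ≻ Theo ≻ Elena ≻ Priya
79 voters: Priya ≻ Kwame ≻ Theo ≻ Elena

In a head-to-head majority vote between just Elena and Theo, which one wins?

Voters preferring Elena to Theo: 279; preferring Theo to Elena: 467.
Theo wins the head-to-head.

Theo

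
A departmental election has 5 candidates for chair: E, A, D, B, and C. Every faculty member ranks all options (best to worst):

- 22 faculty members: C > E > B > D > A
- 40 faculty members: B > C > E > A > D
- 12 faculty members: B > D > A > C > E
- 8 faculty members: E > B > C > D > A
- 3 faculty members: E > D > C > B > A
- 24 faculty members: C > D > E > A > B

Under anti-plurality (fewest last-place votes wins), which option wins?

Last-place votes: E 12, A 33, D 40, B 24, C 0.
C is ranked last by the fewest voters, so C wins.

C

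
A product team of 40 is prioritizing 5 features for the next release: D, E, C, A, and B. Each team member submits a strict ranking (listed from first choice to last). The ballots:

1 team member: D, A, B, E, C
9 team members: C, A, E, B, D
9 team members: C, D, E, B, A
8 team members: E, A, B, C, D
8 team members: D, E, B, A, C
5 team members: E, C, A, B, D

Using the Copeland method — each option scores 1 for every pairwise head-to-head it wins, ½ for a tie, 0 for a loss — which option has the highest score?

E

D: loses to E, C, A, and B → score 0.
E: beats D, C, A, and B → score 4.
C: beats D, A, and B; loses to E → score 3.
A: beats D and B; loses to E and C → score 2.
B: beats D; loses to E, C, and A → score 1.
E has the best pairwise record.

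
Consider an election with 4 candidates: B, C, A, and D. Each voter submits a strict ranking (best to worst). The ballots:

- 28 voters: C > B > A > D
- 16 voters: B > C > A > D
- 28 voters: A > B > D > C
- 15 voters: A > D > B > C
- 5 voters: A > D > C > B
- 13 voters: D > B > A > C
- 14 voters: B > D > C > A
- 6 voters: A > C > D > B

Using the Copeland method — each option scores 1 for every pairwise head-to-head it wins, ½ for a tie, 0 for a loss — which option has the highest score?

B

B: beats C, A, and D → score 3.
C: loses to B, A, and D → score 0.
A: beats C and D; loses to B → score 2.
D: beats C; loses to B and A → score 1.
B has the best pairwise record.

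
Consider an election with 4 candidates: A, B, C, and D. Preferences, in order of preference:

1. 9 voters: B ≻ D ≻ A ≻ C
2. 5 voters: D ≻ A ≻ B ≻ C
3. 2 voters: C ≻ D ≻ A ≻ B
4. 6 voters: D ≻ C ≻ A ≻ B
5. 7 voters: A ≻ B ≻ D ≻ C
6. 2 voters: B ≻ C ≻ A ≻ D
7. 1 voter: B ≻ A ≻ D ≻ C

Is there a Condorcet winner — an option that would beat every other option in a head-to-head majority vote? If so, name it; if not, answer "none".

Checking pairwise contests:
D beats A 22–10.
A beats B 20–12.
A beats C 22–10.
B beats D 19–13.
Every option loses at least one head-to-head, so there is no Condorcet winner.

none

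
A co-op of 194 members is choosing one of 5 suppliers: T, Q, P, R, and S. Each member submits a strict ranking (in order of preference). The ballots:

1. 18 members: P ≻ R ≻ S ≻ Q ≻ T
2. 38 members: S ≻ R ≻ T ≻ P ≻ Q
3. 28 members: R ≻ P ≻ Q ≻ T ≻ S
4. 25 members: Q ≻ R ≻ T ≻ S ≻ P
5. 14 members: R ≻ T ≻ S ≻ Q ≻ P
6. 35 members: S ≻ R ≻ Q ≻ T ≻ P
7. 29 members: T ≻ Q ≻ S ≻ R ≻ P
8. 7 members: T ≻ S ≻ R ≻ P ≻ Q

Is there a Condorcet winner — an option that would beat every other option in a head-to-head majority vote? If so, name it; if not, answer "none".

Checking pairwise contests:
Q beats T 106–88.
R beats Q 140–54.
T beats P 148–46.
S beats R 109–85.
T beats S 103–91.
Every option loses at least one head-to-head, so there is no Condorcet winner.

none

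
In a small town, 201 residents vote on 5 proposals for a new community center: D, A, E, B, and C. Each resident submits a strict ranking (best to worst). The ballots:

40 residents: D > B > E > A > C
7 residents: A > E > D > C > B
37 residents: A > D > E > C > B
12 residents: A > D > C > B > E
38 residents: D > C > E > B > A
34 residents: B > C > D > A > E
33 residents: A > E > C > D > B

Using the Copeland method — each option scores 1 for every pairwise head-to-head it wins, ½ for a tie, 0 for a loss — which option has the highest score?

D: beats A, E, B, and C → score 4.
A: beats E and C; loses to D and B → score 2.
E: beats B and C; loses to D and A → score 2.
B: beats A; loses to D, E, and C → score 1.
C: beats B; loses to D, A, and E → score 1.
D has the best pairwise record.

D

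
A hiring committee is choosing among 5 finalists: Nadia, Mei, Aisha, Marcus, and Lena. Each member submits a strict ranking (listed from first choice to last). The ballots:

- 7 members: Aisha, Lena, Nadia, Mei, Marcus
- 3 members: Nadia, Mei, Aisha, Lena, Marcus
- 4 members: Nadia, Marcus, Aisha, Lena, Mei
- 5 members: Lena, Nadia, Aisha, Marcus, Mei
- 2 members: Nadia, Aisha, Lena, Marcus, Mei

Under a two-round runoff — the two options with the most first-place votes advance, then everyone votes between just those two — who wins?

Nadia

Round 1 first-place votes: Nadia 9, Mei 0, Aisha 7, Marcus 0, Lena 5.
Nadia and Aisha advance.
Runoff: Nadia is preferred to Aisha by 14 voters; Aisha by 7.
Nadia wins the runoff.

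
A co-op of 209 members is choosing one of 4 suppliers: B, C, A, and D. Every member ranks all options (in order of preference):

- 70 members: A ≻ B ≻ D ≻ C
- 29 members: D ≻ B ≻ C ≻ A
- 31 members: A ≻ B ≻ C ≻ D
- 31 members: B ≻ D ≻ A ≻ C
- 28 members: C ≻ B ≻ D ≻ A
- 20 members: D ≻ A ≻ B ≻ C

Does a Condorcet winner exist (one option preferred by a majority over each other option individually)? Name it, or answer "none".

none

Checking pairwise contests:
A beats B 121–88.
B beats C 181–28.
D beats A 108–101.
B beats D 160–49.
Every option loses at least one head-to-head, so there is no Condorcet winner.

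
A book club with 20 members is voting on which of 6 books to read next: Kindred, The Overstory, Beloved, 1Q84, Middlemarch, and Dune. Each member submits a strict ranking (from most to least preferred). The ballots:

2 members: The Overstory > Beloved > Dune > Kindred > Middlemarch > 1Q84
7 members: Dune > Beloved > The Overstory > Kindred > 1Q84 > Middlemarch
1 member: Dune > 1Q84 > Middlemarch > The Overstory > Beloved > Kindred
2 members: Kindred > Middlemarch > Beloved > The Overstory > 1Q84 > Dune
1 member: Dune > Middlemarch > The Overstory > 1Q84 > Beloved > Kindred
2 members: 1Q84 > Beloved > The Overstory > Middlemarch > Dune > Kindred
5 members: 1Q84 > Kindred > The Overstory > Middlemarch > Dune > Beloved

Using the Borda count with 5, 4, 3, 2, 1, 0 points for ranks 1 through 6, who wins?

Kindred: 2·2 + 7·2 + 1·0 + 2·5 + 1·0 + 2·0 + 5·4 = 48
The Overstory: 2·5 + 7·3 + 1·2 + 2·2 + 1·3 + 2·3 + 5·3 = 61
Beloved: 2·4 + 7·4 + 1·1 + 2·3 + 1·1 + 2·4 + 5·0 = 52
1Q84: 2·0 + 7·1 + 1·4 + 2·1 + 1·2 + 2·5 + 5·5 = 50
Middlemarch: 2·1 + 7·0 + 1·3 + 2·4 + 1·4 + 2·2 + 5·2 = 31
Dune: 2·3 + 7·5 + 1·5 + 2·0 + 1·5 + 2·1 + 5·1 = 58
The Overstory has the highest Borda score (61).

The Overstory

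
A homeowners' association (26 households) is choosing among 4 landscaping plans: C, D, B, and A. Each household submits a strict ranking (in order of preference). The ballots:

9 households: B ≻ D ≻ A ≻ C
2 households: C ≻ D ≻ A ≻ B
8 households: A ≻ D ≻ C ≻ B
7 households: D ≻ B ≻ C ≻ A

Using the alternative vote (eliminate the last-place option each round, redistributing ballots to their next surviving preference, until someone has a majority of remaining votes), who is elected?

D

Round 1: C 2, D 7, B 9, A 8. Eliminate C.
Round 2: D 9, B 9, A 8. Eliminate A.
Round 3: D 17, B 9. D has a majority.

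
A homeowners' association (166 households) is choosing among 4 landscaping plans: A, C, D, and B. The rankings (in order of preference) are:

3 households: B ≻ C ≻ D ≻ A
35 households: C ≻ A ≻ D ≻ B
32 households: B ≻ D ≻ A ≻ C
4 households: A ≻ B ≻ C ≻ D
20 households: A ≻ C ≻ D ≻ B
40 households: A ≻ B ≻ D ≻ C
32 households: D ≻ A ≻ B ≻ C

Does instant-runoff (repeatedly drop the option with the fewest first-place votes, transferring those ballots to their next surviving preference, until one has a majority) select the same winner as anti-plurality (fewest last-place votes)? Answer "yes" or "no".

yes

Instant-runoff — R1 A 64, C 35, D 32, B 35 (D out); R2 A 96, C 35, B 35 (A winner). Winner: A.
Anti-plurality — last-place votes: A 3, C 104, D 4, B 55. Winner: A.
The two methods agree.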